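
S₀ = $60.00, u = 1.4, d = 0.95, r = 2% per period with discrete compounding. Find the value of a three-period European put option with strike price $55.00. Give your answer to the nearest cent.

$2.02

Risk-neutral probability p = (1 + 0.02 − 0.95)/(1.4 − 0.95) = 0.0700/0.4500 = 0.1556
Terminal stock prices: S_uuu = 164.6, S_uud = 111.7, S_udd = 75.81, S_ddd = 51.44
Terminal payoffs (K − S): max(-109.6, 0) = 0, max(-56.72, 0) = 0, max(-20.81, 0) = 0, max(3.558, 0) = 3.558
Node uu (S = 117.6): V_uu = 1/1.02·[0.1556·0.0000 + 0.8444·0.0000] = 0.0000
Node ud (S = 79.8): V_ud = 1/1.02·[0.1556·0.0000 + 0.8444·0.0000] = 0.0000
Node dd (S = 54.15): V_dd = 1/1.02·[0.1556·0.0000 + 0.8444·3.5575] = 2.9452
Node u (S = 84): V_u = 1/1.02·[0.1556·0.0000 + 0.8444·0.0000] = 0.0000
Node d (S = 57): V_d = 1/1.02·[0.1556·0.0000 + 0.8444·2.9452] = 2.4383
Node 0 (S = 60): V_0 = 1/1.02·[0.1556·0.0000 + 0.8444·2.4383] = 2.0186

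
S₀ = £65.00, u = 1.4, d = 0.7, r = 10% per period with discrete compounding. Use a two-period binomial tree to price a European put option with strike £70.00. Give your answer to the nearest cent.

Risk-neutral probability p = (1 + 0.1 − 0.7)/(1.4 − 0.7) = 0.4000/0.7000 = 0.5714
Terminal stock prices: S_uu = 127.4, S_ud = 63.7, S_dd = 31.85
Terminal payoffs (K − S): max(-57.4, 0) = 0, max(6.3, 0) = 6.3, max(38.15, 0) = 38.15
Node u (S = 91): V_u = 1/1.1·[0.5714·0.0000 + 0.4286·6.3000] = 2.4545
Node d (S = 45.5): V_d = 1/1.1·[0.5714·6.3000 + 0.4286·38.1500] = 18.1364
Node 0 (S = 65): V_0 = 1/1.1·[0.5714·2.4545 + 0.4286·18.1364] = 8.3412

£8.34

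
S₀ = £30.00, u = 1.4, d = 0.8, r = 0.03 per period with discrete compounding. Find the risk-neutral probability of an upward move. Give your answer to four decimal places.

p = 0.3833

Risk-neutral probability p = (1 + 0.03 − 0.8)/(1.4 − 0.8) = 0.2300/0.6000 = 0.3833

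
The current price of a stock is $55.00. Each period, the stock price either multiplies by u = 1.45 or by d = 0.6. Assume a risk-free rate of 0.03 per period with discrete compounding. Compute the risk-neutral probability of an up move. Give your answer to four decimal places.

p = 0.5059

Risk-neutral probability p = (1 + 0.03 − 0.6)/(1.45 − 0.6) = 0.4300/0.8500 = 0.5059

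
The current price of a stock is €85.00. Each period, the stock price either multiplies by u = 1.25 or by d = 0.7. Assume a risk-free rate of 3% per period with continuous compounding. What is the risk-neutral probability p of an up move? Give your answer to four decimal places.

p = 0.6008

Risk-neutral probability p = (e^0.03 − 0.7)/(1.25 − 0.7) = 0.3305/0.5500 = 0.6008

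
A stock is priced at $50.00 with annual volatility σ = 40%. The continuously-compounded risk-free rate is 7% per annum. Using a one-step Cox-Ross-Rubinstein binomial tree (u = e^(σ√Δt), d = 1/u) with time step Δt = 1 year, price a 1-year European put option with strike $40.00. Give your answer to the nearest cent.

CRR parameters: u = e^(σ√Δt) = e^(0.4·√1) = 1.4918, d = 1/u = 0.6703
Per-period rate: rΔt = 0.07·1 = 0.07, so R = e^0.07 = 1.0725
Risk-neutral probability p = (e^0.07 − 0.6703)/(1.4918 − 0.6703) = 0.4022/0.8215 = 0.4896
Terminal stock prices: S_u = 74.59, S_d = 33.52
Terminal payoffs (K − S): max(-34.59, 0) = 0, max(6.484, 0) = 6.484
Node 0 (S = 50): V_0 = e^(−0.07)·[0.4896·0.0000 + 0.5104·6.4840] = 3.0858

$3.09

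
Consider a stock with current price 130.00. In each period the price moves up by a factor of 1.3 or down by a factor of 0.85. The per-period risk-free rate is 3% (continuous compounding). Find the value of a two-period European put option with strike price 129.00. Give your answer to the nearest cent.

Risk-neutral probability p = (e^0.03 − 0.85)/(1.3 − 0.85) = 0.1805/0.4500 = 0.4010
Terminal stock prices: S_uu = 219.7, S_ud = 143.7, S_dd = 93.92
Terminal payoffs (K − S): max(-90.7, 0) = 0, max(-14.65, 0) = 0, max(35.08, 0) = 35.08
Node u (S = 169): V_u = e^(−0.03)·[0.4010·0.0000 + 0.5990·0.0000] = 0.0000
Node d (S = 110.5): V_d = e^(−0.03)·[0.4010·0.0000 + 0.5990·35.0750] = 20.3886
Node 0 (S = 130): V_0 = e^(−0.03)·[0.4010·0.0000 + 0.5990·20.3886] = 11.8517

11.85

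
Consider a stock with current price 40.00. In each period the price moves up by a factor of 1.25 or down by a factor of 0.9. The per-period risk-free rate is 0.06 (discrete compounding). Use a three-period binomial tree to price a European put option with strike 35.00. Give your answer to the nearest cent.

Risk-neutral probability p = (1 + 0.06 − 0.9)/(1.25 − 0.9) = 0.1600/0.3500 = 0.4571
Terminal stock prices: S_uuu = 78.12, S_uud = 56.25, S_udd = 40.5, S_ddd = 29.16
Terminal payoffs (K − S): max(-43.12, 0) = 0, max(-21.25, 0) = 0, max(-5.5, 0) = 0, max(5.84, 0) = 5.84
Node uu (S = 62.5): V_uu = 1/1.06·[0.4571·0.0000 + 0.5429·0.0000] = 0.0000
Node ud (S = 45): V_ud = 1/1.06·[0.4571·0.0000 + 0.5429·0.0000] = 0.0000
Node dd (S = 32.4): V_dd = 1/1.06·[0.4571·0.0000 + 0.5429·5.8400] = 2.9908
Node u (S = 50): V_u = 1/1.06·[0.4571·0.0000 + 0.5429·0.0000] = 0.0000
Node d (S = 36): V_d = 1/1.06·[0.4571·0.0000 + 0.5429·2.9908] = 1.5317
Node 0 (S = 40): V_0 = 1/1.06·[0.4571·0.0000 + 0.5429·1.5317] = 0.7844

0.78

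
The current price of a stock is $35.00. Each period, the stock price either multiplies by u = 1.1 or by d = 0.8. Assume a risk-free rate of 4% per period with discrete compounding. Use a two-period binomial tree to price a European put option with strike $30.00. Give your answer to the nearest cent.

$0.28

Risk-neutral probability p = (1 + 0.04 − 0.8)/(1.1 − 0.8) = 0.2400/0.3000 = 0.8000
Terminal stock prices: S_uu = 42.35, S_ud = 30.8, S_dd = 22.4
Terminal payoffs (K − S): max(-12.35, 0) = 0, max(-0.8, 0) = 0, max(7.6, 0) = 7.6
Node u (S = 38.5): V_u = 1/1.04·[0.8000·0.0000 + 0.2000·0.0000] = 0.0000
Node d (S = 28): V_d = 1/1.04·[0.8000·0.0000 + 0.2000·7.6000] = 1.4615
Node 0 (S = 35): V_0 = 1/1.04·[0.8000·0.0000 + 0.2000·1.4615] = 0.2811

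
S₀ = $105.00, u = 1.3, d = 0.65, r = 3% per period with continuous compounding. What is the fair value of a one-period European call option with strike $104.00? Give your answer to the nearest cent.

$18.46

Risk-neutral probability p = (e^0.03 − 0.65)/(1.3 − 0.65) = 0.3805/0.6500 = 0.5853
Terminal stock prices: S_u = 136.5, S_d = 68.25
Terminal payoffs (S − K): max(32.5, 0) = 32.5, max(-35.75, 0) = 0
Node 0 (S = 105): V_0 = e^(−0.03)·[0.5853·32.5000 + 0.4147·0.0000] = 18.4605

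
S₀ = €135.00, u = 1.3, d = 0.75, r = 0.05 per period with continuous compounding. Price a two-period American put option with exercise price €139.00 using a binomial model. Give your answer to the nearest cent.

€17.89

Risk-neutral probability p = (e^0.05 − 0.75)/(1.3 − 0.75) = 0.3013/0.5500 = 0.5478
Terminal stock prices: S_uu = 228.2, S_ud = 131.6, S_dd = 75.94
Terminal payoffs (K − S): max(-89.15, 0) = 0, max(7.375, 0) = 7.375, max(63.06, 0) = 63.06
Node u (S = 175.5): continuation = e^(−0.05)·[0.5478·0.0000 + 0.4522·7.3750] = 3.1726; exercise value = 0.0000 ≤ continuation, so V_u = 3.1726
Node d (S = 101.2): continuation = e^(−0.05)·[0.5478·7.3750 + 0.4522·63.0625] = 30.9709; exercise value = 37.7500 > continuation, so V_d = 37.7500 (exercise)
Node 0 (S = 135): continuation = e^(−0.05)·[0.5478·3.1726 + 0.4522·37.7500] = 17.8923; exercise value = 4.0000 ≤ continuation, so V_0 = 17.8923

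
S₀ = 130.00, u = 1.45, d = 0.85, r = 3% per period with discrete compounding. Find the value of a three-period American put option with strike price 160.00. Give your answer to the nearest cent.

Risk-neutral probability p = (1 + 0.03 − 0.85)/(1.45 − 0.85) = 0.1800/0.6000 = 0.3000
Terminal stock prices: S_uuu = 396.3, S_uud = 232.3, S_udd = 136.2, S_ddd = 79.84
Terminal payoffs (K − S): max(-236.3, 0) = 0, max(-72.33, 0) = 0, max(23.81, 0) = 23.81, max(80.16, 0) = 80.16
Node uu (S = 273.3): continuation = 1/1.03·[0.3000·0.0000 + 0.7000·0.0000] = 0.0000; exercise value = 0.0000 ≤ continuation, so V_uu = 0.0000
Node ud (S = 160.2): continuation = 1/1.03·[0.3000·0.0000 + 0.7000·23.8088] = 16.1807; exercise value = 0.0000 ≤ continuation, so V_ud = 16.1807
Node dd (S = 93.92): continuation = 1/1.03·[0.3000·23.8088 + 0.7000·80.1638] = 61.4148; exercise value = 66.0750 > continuation, so V_dd = 66.0750 (exercise)
Node u (S = 188.5): continuation = 1/1.03·[0.3000·0.0000 + 0.7000·16.1807] = 10.9966; exercise value = 0.0000 ≤ continuation, so V_u = 10.9966
Node d (S = 110.5): continuation = 1/1.03·[0.3000·16.1807 + 0.7000·66.0750] = 49.6182; exercise value = 49.5000 ≤ continuation, so V_d = 49.6182
Node 0 (S = 130): continuation = 1/1.03·[0.3000·10.9966 + 0.7000·49.6182] = 36.9240; exercise value = 30.0000 ≤ continuation, so V_0 = 36.9240

36.92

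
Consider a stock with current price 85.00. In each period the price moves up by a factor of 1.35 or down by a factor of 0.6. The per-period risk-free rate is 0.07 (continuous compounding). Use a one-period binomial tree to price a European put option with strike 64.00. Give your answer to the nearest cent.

Risk-neutral probability p = (e^0.07 − 0.6)/(1.35 − 0.6) = 0.4725/0.7500 = 0.6300
Terminal stock prices: S_u = 114.8, S_d = 51
Terminal payoffs (K − S): max(-50.75, 0) = 0, max(13, 0) = 13
Node 0 (S = 85): V_0 = e^(−0.07)·[0.6300·0.0000 + 0.3700·13.0000] = 4.4847

4.48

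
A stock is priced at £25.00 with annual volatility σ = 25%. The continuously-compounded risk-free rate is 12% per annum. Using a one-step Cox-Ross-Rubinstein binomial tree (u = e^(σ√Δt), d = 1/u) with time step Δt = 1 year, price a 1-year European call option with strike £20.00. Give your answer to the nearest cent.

CRR parameters: u = e^(σ√Δt) = e^(0.25·√1) = 1.2840, d = 1/u = 0.7788
Per-period rate: rΔt = 0.12·1 = 0.12, so R = e^0.12 = 1.1275
Risk-neutral probability p = (e^0.12 − 0.7788)/(1.2840 − 0.7788) = 0.3487/0.5052 = 0.6902
Terminal stock prices: S_u = 32.1, S_d = 19.47
Terminal payoffs (S − K): max(12.1, 0) = 12.1, max(-0.53, 0) = 0
Node 0 (S = 25): V_0 = e^(−0.12)·[0.6902·12.1006 + 0.3098·0.0000] = 7.4072

£7.41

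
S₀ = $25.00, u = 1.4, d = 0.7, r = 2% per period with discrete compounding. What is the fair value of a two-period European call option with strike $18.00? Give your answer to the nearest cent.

$9.33

Risk-neutral probability p = (1 + 0.02 − 0.7)/(1.4 − 0.7) = 0.3200/0.7000 = 0.4571
Terminal stock prices: S_uu = 49, S_ud = 24.5, S_dd = 12.25
Terminal payoffs (S − K): max(31, 0) = 31, max(6.5, 0) = 6.5, max(-5.75, 0) = 0
Node u (S = 35): V_u = 1/1.02·[0.4571·31.0000 + 0.5429·6.5000] = 17.3529
Node d (S = 17.5): V_d = 1/1.02·[0.4571·6.5000 + 0.5429·0.0000] = 2.9132
Node 0 (S = 25): V_0 = 1/1.02·[0.4571·17.3529 + 0.5429·2.9132] = 9.3277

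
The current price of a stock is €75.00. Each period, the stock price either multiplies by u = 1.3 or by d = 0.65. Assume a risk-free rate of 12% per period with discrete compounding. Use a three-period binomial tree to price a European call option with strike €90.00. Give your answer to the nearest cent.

Risk-neutral probability p = (1 + 0.12 − 0.65)/(1.3 − 0.65) = 0.4700/0.6500 = 0.7231
Terminal stock prices: S_uuu = 164.8, S_uud = 82.39, S_udd = 41.19, S_ddd = 20.6
Terminal payoffs (S − K): max(74.78, 0) = 74.78, max(-7.612, 0) = 0, max(-48.81, 0) = 0, max(-69.4, 0) = 0
Node uu (S = 126.8): V_uu = 1/1.12·[0.7231·74.7750 + 0.2769·0.0000] = 48.2751
Node ud (S = 63.38): V_ud = 1/1.12·[0.7231·0.0000 + 0.2769·0.0000] = 0.0000
Node dd (S = 31.69): V_dd = 1/1.12·[0.7231·0.0000 + 0.2769·0.0000] = 0.0000
Node u (S = 97.5): V_u = 1/1.12·[0.7231·48.2751 + 0.2769·0.0000] = 31.1666
Node d (S = 48.75): V_d = 1/1.12·[0.7231·0.0000 + 0.2769·0.0000] = 0.0000
Node 0 (S = 75): V_0 = 1/1.12·[0.7231·31.1666 + 0.2769·0.0000] = 20.1213

€20.12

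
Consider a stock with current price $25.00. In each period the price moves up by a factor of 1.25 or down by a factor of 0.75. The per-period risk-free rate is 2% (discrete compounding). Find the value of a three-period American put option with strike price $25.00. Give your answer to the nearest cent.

Risk-neutral probability p = (1 + 0.02 − 0.75)/(1.25 − 0.75) = 0.2700/0.5000 = 0.5400
Terminal stock prices: S_uuu = 48.83, S_uud = 29.3, S_udd = 17.58, S_ddd = 10.55
Terminal payoffs (K − S): max(-23.83, 0) = 0, max(-4.297, 0) = 0, max(7.422, 0) = 7.422, max(14.45, 0) = 14.45
Node uu (S = 39.06): continuation = 1/1.02·[0.5400·0.0000 + 0.4600·0.0000] = 0.0000; exercise value = 0.0000 ≤ continuation, so V_uu = 0.0000
Node ud (S = 23.44): continuation = 1/1.02·[0.5400·0.0000 + 0.4600·7.4219] = 3.3471; exercise value = 1.5625 ≤ continuation, so V_ud = 3.3471
Node dd (S = 14.06): continuation = 1/1.02·[0.5400·7.4219 + 0.4600·14.4531] = 10.4473; exercise value = 10.9375 > continuation, so V_dd = 10.9375 (exercise)
Node u (S = 31.25): continuation = 1/1.02·[0.5400·0.0000 + 0.4600·3.3471] = 1.5095; exercise value = 0.0000 ≤ continuation, so V_u = 1.5095
Node d (S = 18.75): continuation = 1/1.02·[0.5400·3.3471 + 0.4600·10.9375] = 6.7046; exercise value = 6.2500 ≤ continuation, so V_d = 6.7046
Node 0 (S = 25): continuation = 1/1.02·[0.5400·1.5095 + 0.4600·6.7046] = 3.8228; exercise value = 0.0000 ≤ continuation, so V_0 = 3.8228

$3.82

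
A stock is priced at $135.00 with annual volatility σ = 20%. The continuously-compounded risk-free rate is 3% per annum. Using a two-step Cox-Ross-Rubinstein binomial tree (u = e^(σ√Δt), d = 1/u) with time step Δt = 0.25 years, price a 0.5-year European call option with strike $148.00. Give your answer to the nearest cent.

$4.37

CRR parameters: u = e^(σ√Δt) = e^(0.2·√0.25) = 1.1052, d = 1/u = 0.9048
Per-period rate: rΔt = 0.03·0.25 = 0.0075, so R = e^0.0075 = 1.0075
Risk-neutral probability p = (e^0.0075 − 0.9048)/(1.1052 − 0.9048) = 0.1027/0.2003 = 0.5126
Terminal stock prices: S_uu = 164.9, S_ud = 135, S_dd = 110.5
Terminal payoffs (S − K): max(16.89, 0) = 16.89, max(-13, 0) = 0, max(-37.47, 0) = 0
Node u (S = 149.2): V_u = e^(−0.0075)·[0.5126·16.8894 + 0.4874·0.0000] = 8.5928
Node d (S = 122.2): V_d = e^(−0.0075)·[0.5126·0.0000 + 0.4874·0.0000] = 0.0000
Node 0 (S = 135): V_0 = e^(−0.0075)·[0.5126·8.5928 + 0.4874·0.0000] = 4.3717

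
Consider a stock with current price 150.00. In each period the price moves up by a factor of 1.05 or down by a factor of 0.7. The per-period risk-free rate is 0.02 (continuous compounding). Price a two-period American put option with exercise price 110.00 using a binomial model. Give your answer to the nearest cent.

Risk-neutral probability p = (e^0.02 − 0.7)/(1.05 − 0.7) = 0.3202/0.3500 = 0.9149
Terminal stock prices: S_uu = 165.4, S_ud = 110.2, S_dd = 73.5
Terminal payoffs (K − S): max(-55.38, 0) = 0, max(-0.25, 0) = 0, max(36.5, 0) = 36.5
Node u (S = 157.5): continuation = e^(−0.02)·[0.9149·0.0000 + 0.0851·0.0000] = 0.0000; exercise value = 0.0000 ≤ continuation, so V_u = 0.0000
Node d (S = 105): continuation = e^(−0.02)·[0.9149·0.0000 + 0.0851·36.5000] = 3.0460; exercise value = 5.0000 > continuation, so V_d = 5.0000 (exercise)
Node 0 (S = 150): continuation = e^(−0.02)·[0.9149·0.0000 + 0.0851·5.0000] = 0.4173; exercise value = 0.0000 ≤ continuation, so V_0 = 0.4173

0.42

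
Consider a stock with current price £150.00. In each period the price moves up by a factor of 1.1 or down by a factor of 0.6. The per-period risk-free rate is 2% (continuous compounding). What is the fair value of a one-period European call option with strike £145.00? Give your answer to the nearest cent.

Risk-neutral probability p = (e^0.02 − 0.6)/(1.1 − 0.6) = 0.4202/0.5000 = 0.8404
Terminal stock prices: S_u = 165, S_d = 90
Terminal payoffs (S − K): max(20, 0) = 20, max(-55, 0) = 0
Node 0 (S = 150): V_0 = e^(−0.02)·[0.8404·20.0000 + 0.1596·0.0000] = 16.4752

£16.48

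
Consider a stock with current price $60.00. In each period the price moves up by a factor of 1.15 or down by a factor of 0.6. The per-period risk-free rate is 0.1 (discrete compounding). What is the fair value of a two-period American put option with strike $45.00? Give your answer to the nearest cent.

$0.99

Risk-neutral probability p = (1 + 0.1 − 0.6)/(1.15 − 0.6) = 0.5000/0.5500 = 0.9091
Terminal stock prices: S_uu = 79.35, S_ud = 41.4, S_dd = 21.6
Terminal payoffs (K − S): max(-34.35, 0) = 0, max(3.6, 0) = 3.6, max(23.4, 0) = 23.4
Node u (S = 69): continuation = 1/1.1·[0.9091·0.0000 + 0.0909·3.6000] = 0.2975; exercise value = 0.0000 ≤ continuation, so V_u = 0.2975
Node d (S = 36): continuation = 1/1.1·[0.9091·3.6000 + 0.0909·23.4000] = 4.9091; exercise value = 9.0000 > continuation, so V_d = 9.0000 (exercise)
Node 0 (S = 60): continuation = 1/1.1·[0.9091·0.2975 + 0.0909·9.0000] = 0.9897; exercise value = 0.0000 ≤ continuation, so V_0 = 0.9897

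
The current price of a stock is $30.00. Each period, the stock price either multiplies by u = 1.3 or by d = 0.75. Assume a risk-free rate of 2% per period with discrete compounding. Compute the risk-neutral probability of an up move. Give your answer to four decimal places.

p = 0.4909

Risk-neutral probability p = (1 + 0.02 − 0.75)/(1.3 − 0.75) = 0.2700/0.5500 = 0.4909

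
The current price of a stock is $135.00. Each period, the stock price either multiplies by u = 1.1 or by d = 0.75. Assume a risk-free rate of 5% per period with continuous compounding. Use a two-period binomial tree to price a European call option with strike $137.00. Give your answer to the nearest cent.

$17.67

Risk-neutral probability p = (e^0.05 − 0.75)/(1.1 − 0.75) = 0.3013/0.3500 = 0.8608
Terminal stock prices: S_uu = 163.4, S_ud = 111.4, S_dd = 75.94
Terminal payoffs (S − K): max(26.35, 0) = 26.35, max(-25.62, 0) = 0, max(-61.06, 0) = 0
Node u (S = 148.5): V_u = e^(−0.05)·[0.8608·26.3500 + 0.1392·0.0000] = 21.5752
Node d (S = 101.2): V_d = e^(−0.05)·[0.8608·0.0000 + 0.1392·0.0000] = 0.0000
Node 0 (S = 135): V_0 = e^(−0.05)·[0.8608·21.5752 + 0.1392·0.0000] = 17.6657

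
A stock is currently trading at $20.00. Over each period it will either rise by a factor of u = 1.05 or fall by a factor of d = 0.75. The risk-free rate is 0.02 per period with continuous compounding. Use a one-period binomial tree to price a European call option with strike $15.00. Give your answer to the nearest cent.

$5.30

Risk-neutral probability p = (e^0.02 − 0.75)/(1.05 − 0.75) = 0.2702/0.3000 = 0.9007
Terminal stock prices: S_u = 21, S_d = 15
Terminal payoffs (S − K): max(6, 0) = 6, max(0, 0) = 0
Node 0 (S = 20): V_0 = e^(−0.02)·[0.9007·6.0000 + 0.0993·0.0000] = 5.2970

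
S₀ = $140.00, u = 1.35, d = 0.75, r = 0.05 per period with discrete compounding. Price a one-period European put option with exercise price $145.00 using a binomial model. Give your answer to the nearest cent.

$19.05

Risk-neutral probability p = (1 + 0.05 − 0.75)/(1.35 − 0.75) = 0.3000/0.6000 = 0.5000
Terminal stock prices: S_u = 189, S_d = 105
Terminal payoffs (K − S): max(-44, 0) = 0, max(40, 0) = 40
Node 0 (S = 140): V_0 = 1/1.05·[0.5000·0.0000 + 0.5000·40.0000] = 19.0476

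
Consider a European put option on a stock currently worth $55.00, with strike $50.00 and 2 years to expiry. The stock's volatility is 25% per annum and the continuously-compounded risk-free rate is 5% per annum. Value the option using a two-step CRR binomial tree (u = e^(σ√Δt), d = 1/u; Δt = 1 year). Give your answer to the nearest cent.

CRR parameters: u = e^(σ√Δt) = e^(0.25·√1) = 1.2840, d = 1/u = 0.7788
Per-period rate: rΔt = 0.05·1 = 0.05, so R = e^0.05 = 1.0513
Risk-neutral probability p = (e^0.05 − 0.7788)/(1.2840 − 0.7788) = 0.2725/0.5052 = 0.5393
Terminal stock prices: S_uu = 90.68, S_ud = 55, S_dd = 33.36
Terminal payoffs (K − S): max(-40.68, 0) = 0, max(-5, 0) = 0, max(16.64, 0) = 16.64
Node u (S = 70.62): V_u = e^(−0.05)·[0.5393·0.0000 + 0.4607·0.0000] = 0.0000
Node d (S = 42.83): V_d = e^(−0.05)·[0.5393·0.0000 + 0.4607·16.6408] = 7.2924
Node 0 (S = 55): V_0 = e^(−0.05)·[0.5393·0.0000 + 0.4607·7.2924] = 3.1957

$3.20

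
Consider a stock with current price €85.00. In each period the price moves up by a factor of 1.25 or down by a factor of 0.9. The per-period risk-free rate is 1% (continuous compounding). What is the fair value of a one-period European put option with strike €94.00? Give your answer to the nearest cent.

€11.88

Risk-neutral probability p = (e^0.01 − 0.9)/(1.25 − 0.9) = 0.1101/0.3500 = 0.3144
Terminal stock prices: S_u = 106.2, S_d = 76.5
Terminal payoffs (K − S): max(-12.25, 0) = 0, max(17.5, 0) = 17.5
Node 0 (S = 85): V_0 = e^(−0.01)·[0.3144·0.0000 + 0.6856·17.5000] = 11.8781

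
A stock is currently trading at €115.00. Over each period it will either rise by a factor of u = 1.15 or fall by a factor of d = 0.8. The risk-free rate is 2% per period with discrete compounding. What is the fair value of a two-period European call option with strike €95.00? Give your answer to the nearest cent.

Risk-neutral probability p = (1 + 0.02 − 0.8)/(1.15 − 0.8) = 0.2200/0.3500 = 0.6286
Terminal stock prices: S_uu = 152.1, S_ud = 105.8, S_dd = 73.6
Terminal payoffs (S − K): max(57.09, 0) = 57.09, max(10.8, 0) = 10.8, max(-21.4, 0) = 0
Node u (S = 132.2): V_u = 1/1.02·[0.6286·57.0875 + 0.3714·10.8000] = 39.1127
Node d (S = 92): V_d = 1/1.02·[0.6286·10.8000 + 0.3714·0.0000] = 6.6555
Node 0 (S = 115): V_0 = 1/1.02·[0.6286·39.1127 + 0.3714·6.6555] = 26.5266

€26.53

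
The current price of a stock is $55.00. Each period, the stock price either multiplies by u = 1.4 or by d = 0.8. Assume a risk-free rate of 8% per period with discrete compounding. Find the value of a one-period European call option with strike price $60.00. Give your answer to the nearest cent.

Risk-neutral probability p = (1 + 0.08 − 0.8)/(1.4 − 0.8) = 0.2800/0.6000 = 0.4667
Terminal stock prices: S_u = 77, S_d = 44
Terminal payoffs (S − K): max(17, 0) = 17, max(-16, 0) = 0
Node 0 (S = 55): V_0 = 1/1.08·[0.4667·17.0000 + 0.5333·0.0000] = 7.3457

$7.35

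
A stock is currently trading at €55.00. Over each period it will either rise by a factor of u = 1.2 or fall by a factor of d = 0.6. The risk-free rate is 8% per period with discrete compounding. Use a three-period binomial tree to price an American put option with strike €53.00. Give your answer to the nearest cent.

€6.10

Risk-neutral probability p = (1 + 0.08 − 0.6)/(1.2 − 0.6) = 0.4800/0.6000 = 0.8000
Terminal stock prices: S_uuu = 95.04, S_uud = 47.52, S_udd = 23.76, S_ddd = 11.88
Terminal payoffs (K − S): max(-42.04, 0) = 0, max(5.48, 0) = 5.48, max(29.24, 0) = 29.24, max(41.12, 0) = 41.12
Node uu (S = 79.2): continuation = 1/1.08·[0.8000·0.0000 + 0.2000·5.4800] = 1.0148; exercise value = 0.0000 ≤ continuation, so V_uu = 1.0148
Node ud (S = 39.6): continuation = 1/1.08·[0.8000·5.4800 + 0.2000·29.2400] = 9.4741; exercise value = 13.4000 > continuation, so V_ud = 13.4000 (exercise)
Node dd (S = 19.8): continuation = 1/1.08·[0.8000·29.2400 + 0.2000·41.1200] = 29.2741; exercise value = 33.2000 > continuation, so V_dd = 33.2000 (exercise)
Node u (S = 66): continuation = 1/1.08·[0.8000·1.0148 + 0.2000·13.4000] = 3.2332; exercise value = 0.0000 ≤ continuation, so V_u = 3.2332
Node d (S = 33): continuation = 1/1.08·[0.8000·13.4000 + 0.2000·33.2000] = 16.0741; exercise value = 20.0000 > continuation, so V_d = 20.0000 (exercise)
Node 0 (S = 55): continuation = 1/1.08·[0.8000·3.2332 + 0.2000·20.0000] = 6.0987; exercise value = 0.0000 ≤ continuation, so V_0 = 6.0987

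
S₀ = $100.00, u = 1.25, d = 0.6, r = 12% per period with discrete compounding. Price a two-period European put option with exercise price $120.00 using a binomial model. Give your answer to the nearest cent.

$14.16

Risk-neutral probability p = (1 + 0.12 − 0.6)/(1.25 − 0.6) = 0.5200/0.6500 = 0.8000
Terminal stock prices: S_uu = 156.2, S_ud = 75, S_dd = 36
Terminal payoffs (K − S): max(-36.25, 0) = 0, max(45, 0) = 45, max(84, 0) = 84
Node u (S = 125): V_u = 1/1.12·[0.8000·0.0000 + 0.2000·45.0000] = 8.0357
Node d (S = 60): V_d = 1/1.12·[0.8000·45.0000 + 0.2000·84.0000] = 47.1429
Node 0 (S = 100): V_0 = 1/1.12·[0.8000·8.0357 + 0.2000·47.1429] = 14.1582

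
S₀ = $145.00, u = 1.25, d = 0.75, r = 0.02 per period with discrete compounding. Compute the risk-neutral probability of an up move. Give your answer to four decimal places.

Risk-neutral probability p = (1 + 0.02 − 0.75)/(1.25 − 0.75) = 0.2700/0.5000 = 0.5400

p = 0.5400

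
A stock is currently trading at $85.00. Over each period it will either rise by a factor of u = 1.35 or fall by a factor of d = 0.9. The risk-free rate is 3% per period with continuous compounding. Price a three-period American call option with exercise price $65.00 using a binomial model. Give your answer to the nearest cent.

$26.59

Risk-neutral probability p = (e^0.03 − 0.9)/(1.35 − 0.9) = 0.1305/0.4500 = 0.2899
Terminal stock prices: S_uuu = 209.1, S_uud = 139.4, S_udd = 92.95, S_ddd = 61.97
Terminal payoffs (S − K): max(144.1, 0) = 144.1, max(74.42, 0) = 74.42, max(27.95, 0) = 27.95, max(-3.035, 0) = 0
Node uu (S = 154.9): continuation = e^(−0.03)·[0.2899·144.1319 + 0.7101·74.4213] = 91.8335; exercise value = 89.9125 ≤ continuation, so V_uu = 91.8335
Node ud (S = 103.3): continuation = e^(−0.03)·[0.2899·74.4213 + 0.7101·27.9475] = 40.1960; exercise value = 38.2750 ≤ continuation, so V_ud = 40.1960
Node dd (S = 68.85): continuation = e^(−0.03)·[0.2899·27.9475 + 0.7101·0.0000] = 7.8625; exercise value = 3.8500 ≤ continuation, so V_dd = 7.8625
Node u (S = 114.8): continuation = e^(−0.03)·[0.2899·91.8335 + 0.7101·40.1960] = 53.5353; exercise value = 49.7500 ≤ continuation, so V_u = 53.5353
Node d (S = 76.5): continuation = e^(−0.03)·[0.2899·40.1960 + 0.7101·7.8625] = 16.7266; exercise value = 11.5000 ≤ continuation, so V_d = 16.7266
Node 0 (S = 85): continuation = e^(−0.03)·[0.2899·53.5353 + 0.7101·16.7266] = 26.5877; exercise value = 20.0000 ≤ continuation, so V_0 = 26.5877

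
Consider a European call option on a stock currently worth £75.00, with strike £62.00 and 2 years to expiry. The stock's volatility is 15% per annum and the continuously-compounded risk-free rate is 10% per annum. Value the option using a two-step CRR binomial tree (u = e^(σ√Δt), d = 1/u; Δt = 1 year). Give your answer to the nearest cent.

CRR parameters: u = e^(σ√Δt) = e^(0.15·√1) = 1.1618, d = 1/u = 0.8607
Per-period rate: rΔt = 0.1·1 = 0.1, so R = e^0.1 = 1.1052
Risk-neutral probability p = (e^0.1 − 0.8607)/(1.1618 − 0.8607) = 0.2445/0.3011 = 0.8118
Terminal stock prices: S_uu = 101.2, S_ud = 75, S_dd = 55.56
Terminal payoffs (S − K): max(39.24, 0) = 39.24, max(13, 0) = 13, max(-6.439, 0) = 0
Node u (S = 87.14): V_u = e^(−0.1)·[0.8118·39.2394 + 0.1882·13.0000] = 31.0376
Node d (S = 64.55): V_d = e^(−0.1)·[0.8118·13.0000 + 0.1882·0.0000] = 9.5494
Node 0 (S = 75): V_0 = e^(−0.1)·[0.8118·31.0376 + 0.1882·9.5494] = 24.4253

£24.43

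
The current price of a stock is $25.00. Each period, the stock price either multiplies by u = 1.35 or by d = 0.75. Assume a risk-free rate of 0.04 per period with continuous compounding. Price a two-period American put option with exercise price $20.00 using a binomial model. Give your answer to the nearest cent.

Risk-neutral probability p = (e^0.04 − 0.75)/(1.35 − 0.75) = 0.2908/0.6000 = 0.4847
Terminal stock prices: S_uu = 45.56, S_ud = 25.31, S_dd = 14.06
Terminal payoffs (K − S): max(-25.56, 0) = 0, max(-5.312, 0) = 0, max(5.938, 0) = 5.938
Node u (S = 33.75): continuation = e^(−0.04)·[0.4847·0.0000 + 0.5153·0.0000] = 0.0000; exercise value = 0.0000 ≤ continuation, so V_u = 0.0000
Node d (S = 18.75): continuation = e^(−0.04)·[0.4847·0.0000 + 0.5153·5.9375] = 2.9397; exercise value = 1.2500 ≤ continuation, so V_d = 2.9397
Node 0 (S = 25): continuation = e^(−0.04)·[0.4847·0.0000 + 0.5153·2.9397] = 1.4555; exercise value = 0.0000 ≤ continuation, so V_0 = 1.4555

$1.46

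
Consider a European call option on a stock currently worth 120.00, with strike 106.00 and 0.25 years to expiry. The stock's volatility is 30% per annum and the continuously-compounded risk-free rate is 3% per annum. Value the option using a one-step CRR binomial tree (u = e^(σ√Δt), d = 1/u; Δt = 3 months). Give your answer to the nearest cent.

CRR parameters: u = e^(σ√Δt) = e^(0.3·√0.25) = 1.1618, d = 1/u = 0.8607
Per-period rate: rΔt = 0.03·0.25 = 0.0075, so R = e^0.0075 = 1.0075
Risk-neutral probability p = (e^0.0075 − 0.8607)/(1.1618 − 0.8607) = 0.1468/0.3011 = 0.4876
Terminal stock prices: S_u = 139.4, S_d = 103.3
Terminal payoffs (S − K): max(33.42, 0) = 33.42, max(-2.715, 0) = 0
Node 0 (S = 120): V_0 = e^(−0.0075)·[0.4876·33.4201 + 0.5124·0.0000] = 16.1729

16.17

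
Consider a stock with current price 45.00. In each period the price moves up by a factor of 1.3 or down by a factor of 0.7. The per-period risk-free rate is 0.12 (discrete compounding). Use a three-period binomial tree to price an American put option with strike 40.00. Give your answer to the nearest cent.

Risk-neutral probability p = (1 + 0.12 − 0.7)/(1.3 − 0.7) = 0.4200/0.6000 = 0.7000
Terminal stock prices: S_uuu = 98.87, S_uud = 53.24, S_udd = 28.66, S_ddd = 15.43
Terminal payoffs (K − S): max(-58.87, 0) = 0, max(-13.24, 0) = 0, max(11.34, 0) = 11.34, max(24.57, 0) = 24.57
Node uu (S = 76.05): continuation = 1/1.12·[0.7000·0.0000 + 0.3000·0.0000] = 0.0000; exercise value = 0.0000 ≤ continuation, so V_uu = 0.0000
Node ud (S = 40.95): continuation = 1/1.12·[0.7000·0.0000 + 0.3000·11.3350] = 3.0362; exercise value = 0.0000 ≤ continuation, so V_ud = 3.0362
Node dd (S = 22.05): continuation = 1/1.12·[0.7000·11.3350 + 0.3000·24.5650] = 13.6643; exercise value = 17.9500 > continuation, so V_dd = 17.9500 (exercise)
Node u (S = 58.5): continuation = 1/1.12·[0.7000·0.0000 + 0.3000·3.0362] = 0.8133; exercise value = 0.0000 ≤ continuation, so V_u = 0.8133
Node d (S = 31.5): continuation = 1/1.12·[0.7000·3.0362 + 0.3000·17.9500] = 6.7056; exercise value = 8.5000 > continuation, so V_d = 8.5000 (exercise)
Node 0 (S = 45): continuation = 1/1.12·[0.7000·0.8133 + 0.3000·8.5000] = 2.7851; exercise value = 0.0000 ≤ continuation, so V_0 = 2.7851

2.79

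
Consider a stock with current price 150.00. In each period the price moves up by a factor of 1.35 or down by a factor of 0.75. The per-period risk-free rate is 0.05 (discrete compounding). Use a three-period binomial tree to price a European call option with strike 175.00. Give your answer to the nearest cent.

Risk-neutral probability p = (1 + 0.05 − 0.75)/(1.35 − 0.75) = 0.3000/0.6000 = 0.5000
Terminal stock prices: S_uuu = 369.1, S_uud = 205, S_udd = 113.9, S_ddd = 63.28
Terminal payoffs (S − K): max(194.1, 0) = 194.1, max(30.03, 0) = 30.03, max(-61.09, 0) = 0, max(-111.7, 0) = 0
Node uu (S = 273.4): V_uu = 1/1.05·[0.5000·194.0563 + 0.5000·30.0313] = 106.7083
Node ud (S = 151.9): V_ud = 1/1.05·[0.5000·30.0313 + 0.5000·0.0000] = 14.3006
Node dd (S = 84.38): V_dd = 1/1.05·[0.5000·0.0000 + 0.5000·0.0000] = 0.0000
Node u (S = 202.5): V_u = 1/1.05·[0.5000·106.7083 + 0.5000·14.3006] = 57.6233
Node d (S = 112.5): V_d = 1/1.05·[0.5000·14.3006 + 0.5000·0.0000] = 6.8098
Node 0 (S = 150): V_0 = 1/1.05·[0.5000·57.6233 + 0.5000·6.8098] = 30.6824

30.68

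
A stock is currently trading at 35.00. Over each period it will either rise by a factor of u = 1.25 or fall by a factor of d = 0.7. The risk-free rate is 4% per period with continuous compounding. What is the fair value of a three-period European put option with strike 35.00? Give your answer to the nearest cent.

Risk-neutral probability p = (e^0.04 − 0.7)/(1.25 − 0.7) = 0.3408/0.5500 = 0.6197
Terminal stock prices: S_uuu = 68.36, S_uud = 38.28, S_udd = 21.44, S_ddd = 12
Terminal payoffs (K − S): max(-33.36, 0) = 0, max(-3.281, 0) = 0, max(13.56, 0) = 13.56, max(23, 0) = 23
Node uu (S = 54.69): V_uu = e^(−0.04)·[0.6197·0.0000 + 0.3803·0.0000] = 0.0000
Node ud (S = 30.62): V_ud = e^(−0.04)·[0.6197·0.0000 + 0.3803·13.5625] = 4.9562
Node dd (S = 17.15): V_dd = e^(−0.04)·[0.6197·13.5625 + 0.3803·22.9950] = 16.4776
Node u (S = 43.75): V_u = e^(−0.04)·[0.6197·0.0000 + 0.3803·4.9562] = 1.8111
Node d (S = 24.5): V_d = e^(−0.04)·[0.6197·4.9562 + 0.3803·16.4776] = 8.9721
Node 0 (S = 35): V_0 = e^(−0.04)·[0.6197·1.8111 + 0.3803·8.9721] = 4.3570

4.36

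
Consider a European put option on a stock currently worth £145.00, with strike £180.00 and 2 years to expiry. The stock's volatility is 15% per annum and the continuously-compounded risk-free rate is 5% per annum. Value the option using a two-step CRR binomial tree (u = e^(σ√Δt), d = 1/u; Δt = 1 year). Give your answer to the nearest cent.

CRR parameters: u = e^(σ√Δt) = e^(0.15·√1) = 1.1618, d = 1/u = 0.8607
Per-period rate: rΔt = 0.05·1 = 0.05, so R = e^0.05 = 1.0513
Risk-neutral probability p = (e^0.05 − 0.8607)/(1.1618 − 0.8607) = 0.1906/0.3011 = 0.6328
Terminal stock prices: S_uu = 195.7, S_ud = 145, S_dd = 107.4
Terminal payoffs (K − S): max(-15.73, 0) = 0, max(35, 0) = 35, max(72.58, 0) = 72.58
Node u (S = 168.5): V_u = e^(−0.05)·[0.6328·0.0000 + 0.3672·35.0000] = 12.2240
Node d (S = 124.8): V_d = e^(−0.05)·[0.6328·35.0000 + 0.3672·72.5814] = 46.4186
Node 0 (S = 145): V_0 = e^(−0.05)·[0.6328·12.2240 + 0.3672·46.4186] = 23.5706

£23.57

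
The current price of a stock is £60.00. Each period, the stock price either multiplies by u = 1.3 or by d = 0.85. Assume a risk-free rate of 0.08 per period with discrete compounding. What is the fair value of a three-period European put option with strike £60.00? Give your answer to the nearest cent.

Risk-neutral probability p = (1 + 0.08 − 0.85)/(1.3 − 0.85) = 0.2300/0.4500 = 0.5111
Terminal stock prices: S_uuu = 131.8, S_uud = 86.19, S_udd = 56.35, S_ddd = 36.85
Terminal payoffs (K − S): max(-71.82, 0) = 0, max(-26.19, 0) = 0, max(3.645, 0) = 3.645, max(23.15, 0) = 23.15
Node uu (S = 101.4): V_uu = 1/1.08·[0.5111·0.0000 + 0.4889·0.0000] = 0.0000
Node ud (S = 66.3): V_ud = 1/1.08·[0.5111·0.0000 + 0.4889·3.6450] = 1.6500
Node dd (S = 43.35): V_dd = 1/1.08·[0.5111·3.6450 + 0.4889·23.1525] = 12.2056
Node u (S = 78): V_u = 1/1.08·[0.5111·0.0000 + 0.4889·1.6500] = 0.7469
Node d (S = 51): V_d = 1/1.08·[0.5111·1.6500 + 0.4889·12.2056] = 6.3060
Node 0 (S = 60): V_0 = 1/1.08·[0.5111·0.7469 + 0.4889·6.3060] = 3.2081

£3.21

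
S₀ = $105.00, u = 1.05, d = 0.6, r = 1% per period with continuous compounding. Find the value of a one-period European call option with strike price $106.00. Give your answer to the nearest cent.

$3.83

Risk-neutral probability p = (e^0.01 − 0.6)/(1.05 − 0.6) = 0.4101/0.4500 = 0.9112
Terminal stock prices: S_u = 110.2, S_d = 63
Terminal payoffs (S − K): max(4.25, 0) = 4.25, max(-43, 0) = 0
Node 0 (S = 105): V_0 = e^(−0.01)·[0.9112·4.2500 + 0.0888·0.0000] = 3.8342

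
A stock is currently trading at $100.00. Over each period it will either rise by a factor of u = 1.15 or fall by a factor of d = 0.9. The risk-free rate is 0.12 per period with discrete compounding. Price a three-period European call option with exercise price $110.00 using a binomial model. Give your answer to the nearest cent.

Risk-neutral probability p = (1 + 0.12 − 0.9)/(1.15 − 0.9) = 0.2200/0.2500 = 0.8800
Terminal stock prices: S_uuu = 152.1, S_uud = 119, S_udd = 93.15, S_ddd = 72.9
Terminal payoffs (S − K): max(42.09, 0) = 42.09, max(9.025, 0) = 9.025, max(-16.85, 0) = 0, max(-37.1, 0) = 0
Node uu (S = 132.2): V_uu = 1/1.12·[0.8800·42.0875 + 0.1200·9.0250] = 34.0357
Node ud (S = 103.5): V_ud = 1/1.12·[0.8800·9.0250 + 0.1200·0.0000] = 7.0911
Node dd (S = 81): V_dd = 1/1.12·[0.8800·0.0000 + 0.1200·0.0000] = 0.0000
Node u (S = 115): V_u = 1/1.12·[0.8800·34.0357 + 0.1200·7.0911] = 27.5021
Node d (S = 90): V_d = 1/1.12·[0.8800·7.0911 + 0.1200·0.0000] = 5.5716
Node 0 (S = 100): V_0 = 1/1.12·[0.8800·27.5021 + 0.1200·5.5716] = 22.2057

$22.21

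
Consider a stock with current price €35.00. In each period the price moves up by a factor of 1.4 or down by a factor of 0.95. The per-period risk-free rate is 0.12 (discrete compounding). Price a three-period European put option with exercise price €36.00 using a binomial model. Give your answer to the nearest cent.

Risk-neutral probability p = (1 + 0.12 − 0.95)/(1.4 − 0.95) = 0.1700/0.4500 = 0.3778
Terminal stock prices: S_uuu = 96.04, S_uud = 65.17, S_udd = 44.22, S_ddd = 30.01
Terminal payoffs (K − S): max(-60.04, 0) = 0, max(-29.17, 0) = 0, max(-8.222, 0) = 0, max(5.992, 0) = 5.992
Node uu (S = 68.6): V_uu = 1/1.12·[0.3778·0.0000 + 0.6222·0.0000] = 0.0000
Node ud (S = 46.55): V_ud = 1/1.12·[0.3778·0.0000 + 0.6222·0.0000] = 0.0000
Node dd (S = 31.59): V_dd = 1/1.12·[0.3778·0.0000 + 0.6222·5.9919] = 3.3288
Node u (S = 49): V_u = 1/1.12·[0.3778·0.0000 + 0.6222·0.0000] = 0.0000
Node d (S = 33.25): V_d = 1/1.12·[0.3778·0.0000 + 0.6222·3.3288] = 1.8493
Node 0 (S = 35): V_0 = 1/1.12·[0.3778·0.0000 + 0.6222·1.8493] = 1.0274

€1.03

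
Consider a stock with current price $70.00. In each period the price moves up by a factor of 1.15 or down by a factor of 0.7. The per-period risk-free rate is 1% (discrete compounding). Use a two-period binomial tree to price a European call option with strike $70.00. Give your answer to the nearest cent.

$10.50

Risk-neutral probability p = (1 + 0.01 − 0.7)/(1.15 − 0.7) = 0.3100/0.4500 = 0.6889
Terminal stock prices: S_uu = 92.57, S_ud = 56.35, S_dd = 34.3
Terminal payoffs (S − K): max(22.57, 0) = 22.57, max(-13.65, 0) = 0, max(-35.7, 0) = 0
Node u (S = 80.5): V_u = 1/1.01·[0.6889·22.5750 + 0.3111·0.0000] = 15.3977
Node d (S = 49): V_d = 1/1.01·[0.6889·0.0000 + 0.3111·0.0000] = 0.0000
Node 0 (S = 70): V_0 = 1/1.01·[0.6889·15.3977 + 0.3111·0.0000] = 10.5023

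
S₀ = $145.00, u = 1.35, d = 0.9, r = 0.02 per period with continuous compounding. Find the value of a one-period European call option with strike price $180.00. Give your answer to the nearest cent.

Risk-neutral probability p = (e^0.02 − 0.9)/(1.35 − 0.9) = 0.1202/0.4500 = 0.2671
Terminal stock prices: S_u = 195.8, S_d = 130.5
Terminal payoffs (S − K): max(15.75, 0) = 15.75, max(-49.5, 0) = 0
Node 0 (S = 145): V_0 = e^(−0.02)·[0.2671·15.7500 + 0.7329·0.0000] = 4.1237

$4.12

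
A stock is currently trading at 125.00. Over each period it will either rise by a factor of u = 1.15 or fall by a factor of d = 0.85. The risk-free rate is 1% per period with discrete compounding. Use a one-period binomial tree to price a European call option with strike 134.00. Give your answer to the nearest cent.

Risk-neutral probability p = (1 + 0.01 − 0.85)/(1.15 − 0.85) = 0.1600/0.3000 = 0.5333
Terminal stock prices: S_u = 143.8, S_d = 106.2
Terminal payoffs (S − K): max(9.75, 0) = 9.75, max(-27.75, 0) = 0
Node 0 (S = 125): V_0 = 1/1.01·[0.5333·9.7500 + 0.4667·0.0000] = 5.1485

5.15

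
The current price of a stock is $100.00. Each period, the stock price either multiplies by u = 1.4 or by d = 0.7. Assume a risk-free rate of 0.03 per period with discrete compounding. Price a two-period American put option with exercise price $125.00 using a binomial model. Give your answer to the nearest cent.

$34.57

Risk-neutral probability p = (1 + 0.03 − 0.7)/(1.4 − 0.7) = 0.3300/0.7000 = 0.4714
Terminal stock prices: S_uu = 196, S_ud = 98, S_dd = 49
Terminal payoffs (K − S): max(-71, 0) = 0, max(27, 0) = 27, max(76, 0) = 76
Node u (S = 140): continuation = 1/1.03·[0.4714·0.0000 + 0.5286·27.0000] = 13.8558; exercise value = 0.0000 ≤ continuation, so V_u = 13.8558
Node d (S = 70): continuation = 1/1.03·[0.4714·27.0000 + 0.5286·76.0000] = 51.3592; exercise value = 55.0000 > continuation, so V_d = 55.0000 (exercise)
Node 0 (S = 100): continuation = 1/1.03·[0.4714·13.8558 + 0.5286·55.0000] = 34.5664; exercise value = 25.0000 ≤ continuation, so V_0 = 34.5664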